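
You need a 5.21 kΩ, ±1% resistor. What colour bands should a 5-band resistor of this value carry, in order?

green, red, brown, brown, brown

5210 Ω = 521 × 10^1.
5 → green
2 → red
1 → brown
Multiplier 10^1 → brown.
±1% tolerance → brown.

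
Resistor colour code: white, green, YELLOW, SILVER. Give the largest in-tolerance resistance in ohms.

1045000 Ω

White → 9 (first significant figure)
Green → 5 (second significant figure)
Yellow → ×10^4 multiplier
Silver → ±10% tolerance
95 × 10000 = 950000 Ω
Largest = 950000 × (1 + 10/100) = 1045000 Ω.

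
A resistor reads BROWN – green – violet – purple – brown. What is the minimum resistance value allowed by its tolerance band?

Brown → 1 (first significant figure)
Green → 5 (second significant figure)
Violet → 7 (third significant figure)
Violet → ×10^7 multiplier
Brown → ±1% tolerance
157 × 10000000 = 1570000000 Ω
Minimum = 1570000000 × (1 − 1/100) = 1554300000 Ω.

1554300000 Ω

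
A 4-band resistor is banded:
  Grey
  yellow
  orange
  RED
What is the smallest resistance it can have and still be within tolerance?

82320 Ω

Grey → 8 (first significant figure)
Yellow → 4 (second significant figure)
Orange → ×10^3 multiplier
Red → ±2% tolerance
84 × 1000 = 84000 Ω
Smallest = 84000 × (1 − 2/100) = 82320 Ω.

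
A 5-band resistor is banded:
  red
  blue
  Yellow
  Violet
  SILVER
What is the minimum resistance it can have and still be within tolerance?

2376000000 Ω

Red → 2 (first significant figure)
Blue → 6 (second significant figure)
Yellow → 4 (third significant figure)
Violet → ×10^7 multiplier
Silver → ±10% tolerance
264 × 10000000 = 2640000000 Ω
Minimum = 2640000000 × (1 − 10/100) = 2376000000 Ω.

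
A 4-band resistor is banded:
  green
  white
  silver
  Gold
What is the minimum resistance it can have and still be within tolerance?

Green → 5 (first significant figure)
White → 9 (second significant figure)
Silver → ×0.01 multiplier
Gold → ±5% tolerance
59 × 0.01 = 0.59 Ω
Minimum = 0.59 × (1 − 5/100) = 0.5605 Ω.

0.5605 Ω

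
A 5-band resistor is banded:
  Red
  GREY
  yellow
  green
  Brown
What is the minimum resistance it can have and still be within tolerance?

28116000 Ω

Red → 2 (first significant figure)
Grey → 8 (second significant figure)
Yellow → 4 (third significant figure)
Green → ×10^5 multiplier
Brown → ±1% tolerance
284 × 100000 = 28400000 Ω
Minimum = 28400000 × (1 − 1/100) = 28116000 Ω.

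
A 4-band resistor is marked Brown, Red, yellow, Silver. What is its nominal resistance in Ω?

Brown → 1 (first significant figure)
Red → 2 (second significant figure)
Yellow → ×10^4 multiplier
12 × 10000 = 120000 Ω

120000 Ω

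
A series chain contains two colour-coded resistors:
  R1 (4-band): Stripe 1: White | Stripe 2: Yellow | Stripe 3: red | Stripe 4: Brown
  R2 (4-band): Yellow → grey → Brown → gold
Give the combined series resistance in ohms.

R1: white, yellow → 94; red ×10^2 → 9400 Ω.
R2: yellow, grey → 48; brown ×10 → 480 Ω.
Series: 9400 + 480 = 9880 Ω.

9880 Ω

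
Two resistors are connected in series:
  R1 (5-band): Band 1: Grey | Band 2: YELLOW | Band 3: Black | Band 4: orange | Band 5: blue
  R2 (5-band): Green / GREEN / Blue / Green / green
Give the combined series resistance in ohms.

56440000 Ω

R1: grey, yellow, black → 840; orange ×10^3 → 840000 Ω.
R2: green, green, blue → 556; green ×10^5 → 55600000 Ω.
Series: 840000 + 55600000 = 56440000 Ω.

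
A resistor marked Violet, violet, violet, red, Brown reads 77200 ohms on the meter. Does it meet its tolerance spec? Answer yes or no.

Violet → 7 (first significant figure)
Violet → 7 (second significant figure)
Violet → 7 (third significant figure)
Red → ×10^2 multiplier
Brown → ±1% tolerance
777 × 100 = 77700 Ω
Allowed range: 76923 Ω to 78477 Ω.
77200 ohms lies inside that range.

yes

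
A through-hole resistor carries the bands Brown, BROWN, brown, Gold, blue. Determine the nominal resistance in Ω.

Brown → 1 (first significant figure)
Brown → 1 (second significant figure)
Brown → 1 (third significant figure)
Gold → ×0.1 multiplier
111 × 0.1 = 11.1 Ω

11.1 Ω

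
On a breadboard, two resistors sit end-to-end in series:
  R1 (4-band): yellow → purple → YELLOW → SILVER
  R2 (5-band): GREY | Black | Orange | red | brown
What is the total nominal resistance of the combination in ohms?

550300 Ω

R1: yellow, violet → 47; yellow ×10^4 → 470000 Ω.
R2: grey, black, orange → 803; red ×10^2 → 80300 Ω.
Series: 470000 + 80300 = 550300 Ω.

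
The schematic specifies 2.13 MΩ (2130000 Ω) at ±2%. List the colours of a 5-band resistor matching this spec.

red, brown, orange, yellow, red

2130000 Ω = 213 × 10^4.
2 → red
1 → brown
3 → orange
Multiplier 10^4 → yellow.
±2% tolerance → red.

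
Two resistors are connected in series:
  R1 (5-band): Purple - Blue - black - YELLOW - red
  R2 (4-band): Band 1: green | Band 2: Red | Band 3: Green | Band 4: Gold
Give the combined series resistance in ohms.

R1: violet, blue, black → 760; yellow ×10^4 → 7600000 Ω.
R2: green, red → 52; green ×10^5 → 5200000 Ω.
Series: 7600000 + 5200000 = 12800000 Ω.

12800000 Ω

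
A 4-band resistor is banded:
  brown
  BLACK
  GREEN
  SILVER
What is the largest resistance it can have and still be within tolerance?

1100000 Ω

Brown → 1 (first significant figure)
Black → 0 (second significant figure)
Green → ×10^5 multiplier
Silver → ±10% tolerance
10 × 100000 = 1000000 Ω
Largest = 1000000 × (1 + 10/100) = 1100000 Ω.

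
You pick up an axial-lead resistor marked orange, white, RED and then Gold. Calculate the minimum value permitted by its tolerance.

Orange → 3 (first significant figure)
White → 9 (second significant figure)
Red → ×10^2 multiplier
Gold → ±5% tolerance
39 × 100 = 3900 Ω
Minimum = 3900 × (1 − 5/100) = 3705 Ω.

3705 Ω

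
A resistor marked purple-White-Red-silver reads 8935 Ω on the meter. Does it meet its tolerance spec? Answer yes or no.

no

Violet → 7 (first significant figure)
White → 9 (second significant figure)
Red → ×10^2 multiplier
Silver → ±10% tolerance
79 × 100 = 7900 Ω
Allowed range: 7110 Ω to 8690 Ω.
8935 Ω lies outside that range.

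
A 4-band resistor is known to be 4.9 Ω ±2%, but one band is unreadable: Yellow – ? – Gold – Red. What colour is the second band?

white

4.9 Ω = 49 × 10^-1.
The second band gives digit 9 of the significand, and 9 is white.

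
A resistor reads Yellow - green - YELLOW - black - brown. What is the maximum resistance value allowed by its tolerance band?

458.54 Ω

Yellow → 4 (first significant figure)
Green → 5 (second significant figure)
Yellow → 4 (third significant figure)
Black → ×1 multiplier
Brown → ±1% tolerance
454 × 1 = 454 Ω
Maximum = 454 × (1 + 1/100) = 458.54 Ω.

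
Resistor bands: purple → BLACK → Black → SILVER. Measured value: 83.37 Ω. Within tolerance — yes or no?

Violet → 7 (first significant figure)
Black → 0 (second significant figure)
Black → ×1 multiplier
Silver → ±10% tolerance
70 × 1 = 70 Ω
Allowed range: 63 Ω to 77 Ω.
83.37 Ω lies outside that range.

no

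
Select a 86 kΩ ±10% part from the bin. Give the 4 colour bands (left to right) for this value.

86000 Ω = 86 × 10^3.
8 → grey
6 → blue
Multiplier 10^3 → orange.
±10% tolerance → silver.

grey, blue, orange, silver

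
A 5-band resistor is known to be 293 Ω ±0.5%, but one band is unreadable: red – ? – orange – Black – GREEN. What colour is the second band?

293 Ω = 293 × 10^0.
The second band gives digit 9 of the significand, and 9 is white.

white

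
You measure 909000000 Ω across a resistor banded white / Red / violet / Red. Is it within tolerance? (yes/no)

White → 9 (first significant figure)
Red → 2 (second significant figure)
Violet → ×10^7 multiplier
Red → ±2% tolerance
92 × 10000000 = 920000000 Ω
Allowed range: 901600000 Ω to 938400000 Ω.
909000000 Ω lies inside that range.

yes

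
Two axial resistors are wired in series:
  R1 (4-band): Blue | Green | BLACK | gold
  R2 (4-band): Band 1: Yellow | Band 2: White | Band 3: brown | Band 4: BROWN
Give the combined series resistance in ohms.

R1: blue, green → 65; black ×1 → 65 Ω.
R2: yellow, white → 49; brown ×10 → 490 Ω.
Series: 65 + 490 = 555 Ω.

555 Ω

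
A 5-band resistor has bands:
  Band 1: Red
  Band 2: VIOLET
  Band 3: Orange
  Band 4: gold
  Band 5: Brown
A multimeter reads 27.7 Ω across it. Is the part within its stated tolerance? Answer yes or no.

Red → 2 (first significant figure)
Violet → 7 (second significant figure)
Orange → 3 (third significant figure)
Gold → ×0.1 multiplier
Brown → ±1% tolerance
273 × 0.1 = 27.3 Ω
Allowed range: 27.027 Ω to 27.573 Ω.
27.7 Ω lies outside that range.

no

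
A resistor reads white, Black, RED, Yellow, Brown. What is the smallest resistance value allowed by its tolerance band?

8929800 Ω

White → 9 (first significant figure)
Black → 0 (second significant figure)
Red → 2 (third significant figure)
Yellow → ×10^4 multiplier
Brown → ±1% tolerance
902 × 10000 = 9020000 Ω
Smallest = 9020000 × (1 − 1/100) = 8929800 Ω.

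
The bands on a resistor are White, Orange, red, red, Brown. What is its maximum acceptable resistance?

94132 Ω

White → 9 (first significant figure)
Orange → 3 (second significant figure)
Red → 2 (third significant figure)
Red → ×10^2 multiplier
Brown → ±1% tolerance
932 × 100 = 93200 Ω
Maximum = 93200 × (1 + 1/100) = 94132 Ω.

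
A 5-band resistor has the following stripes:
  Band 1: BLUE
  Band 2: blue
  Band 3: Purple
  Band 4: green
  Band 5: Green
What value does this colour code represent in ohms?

Blue → 6 (first significant figure)
Blue → 6 (second significant figure)
Violet → 7 (third significant figure)
Green → ×10^5 multiplier
667 × 100000 = 66700000 Ω

66700000 Ω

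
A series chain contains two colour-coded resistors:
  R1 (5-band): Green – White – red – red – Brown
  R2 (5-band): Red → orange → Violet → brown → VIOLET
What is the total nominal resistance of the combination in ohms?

61570 Ω

R1: green, white, red → 592; red ×10^2 → 59200 Ω.
R2: red, orange, violet → 237; brown ×10 → 2370 Ω.
Series: 59200 + 2370 = 61570 Ω.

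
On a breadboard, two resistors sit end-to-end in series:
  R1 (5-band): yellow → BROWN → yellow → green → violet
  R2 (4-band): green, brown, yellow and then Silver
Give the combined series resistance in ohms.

41910000 Ω

R1: yellow, brown, yellow → 414; green ×10^5 → 41400000 Ω.
R2: green, brown → 51; yellow ×10^4 → 510000 Ω.
Series: 41400000 + 510000 = 41910000 Ω.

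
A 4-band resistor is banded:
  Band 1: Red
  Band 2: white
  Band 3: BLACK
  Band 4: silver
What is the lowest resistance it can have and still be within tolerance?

26.1 Ω

Red → 2 (first significant figure)
White → 9 (second significant figure)
Black → ×1 multiplier
Silver → ±10% tolerance
29 × 1 = 29 Ω
Lowest = 29 × (1 − 10/100) = 26.1 Ω.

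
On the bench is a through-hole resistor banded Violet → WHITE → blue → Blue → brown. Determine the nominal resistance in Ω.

796000000 Ω

Violet → 7 (first significant figure)
White → 9 (second significant figure)
Blue → 6 (third significant figure)
Blue → ×10^6 multiplier
796 × 1000000 = 796000000 Ω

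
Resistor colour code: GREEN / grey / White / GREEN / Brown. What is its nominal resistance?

Green → 5 (first significant figure)
Grey → 8 (second significant figure)
White → 9 (third significant figure)
Green → ×10^5 multiplier
589 × 100000 = 58900000 Ω

58900000 Ω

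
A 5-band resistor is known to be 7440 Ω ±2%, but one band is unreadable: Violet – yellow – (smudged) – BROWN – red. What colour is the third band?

yellow

7440 Ω = 744 × 10^1.
The third band gives digit 4 of the significand, and 4 is yellow.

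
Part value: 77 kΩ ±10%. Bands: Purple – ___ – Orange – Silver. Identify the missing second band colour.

77000 Ω = 77 × 10^3.
The second band gives digit 7 of the significand, and 7 is violet.

violet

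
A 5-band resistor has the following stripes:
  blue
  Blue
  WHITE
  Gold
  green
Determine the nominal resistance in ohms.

66.9 Ω

Blue → 6 (first significant figure)
Blue → 6 (second significant figure)
White → 9 (third significant figure)
Gold → ×0.1 multiplier
669 × 0.1 = 66.9 Ω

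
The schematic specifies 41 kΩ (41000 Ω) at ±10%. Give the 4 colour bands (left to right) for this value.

41000 Ω = 41 × 10^3.
4 → yellow
1 → brown
Multiplier 10^3 → orange.
±10% tolerance → silver.

yellow, brown, orange, silver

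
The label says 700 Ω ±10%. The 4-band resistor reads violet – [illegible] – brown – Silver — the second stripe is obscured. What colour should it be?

black

700 Ω = 70 × 10^1.
The second band gives digit 0 of the significand, and 0 is black.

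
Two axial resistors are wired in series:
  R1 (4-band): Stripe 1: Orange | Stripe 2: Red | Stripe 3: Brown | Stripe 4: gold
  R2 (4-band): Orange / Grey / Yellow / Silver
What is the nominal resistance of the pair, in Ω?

R1: orange, red → 32; brown ×10 → 320 Ω.
R2: orange, grey → 38; yellow ×10^4 → 380000 Ω.
Series: 320 + 380000 = 380320 Ω.

380320 Ω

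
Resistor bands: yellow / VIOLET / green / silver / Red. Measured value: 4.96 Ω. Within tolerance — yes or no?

Yellow → 4 (first significant figure)
Violet → 7 (second significant figure)
Green → 5 (third significant figure)
Silver → ×0.01 multiplier
Red → ±2% tolerance
475 × 0.01 = 4.75 Ω
Allowed range: 4.655 Ω to 4.845 Ω.
4.96 Ω lies outside that range.

no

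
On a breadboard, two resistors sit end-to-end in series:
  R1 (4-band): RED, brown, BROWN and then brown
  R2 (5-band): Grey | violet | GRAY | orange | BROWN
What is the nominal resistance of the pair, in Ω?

878210 Ω

R1: red, brown → 21; brown ×10 → 210 Ω.
R2: grey, violet, grey → 878; orange ×10^3 → 878000 Ω.
Series: 210 + 878000 = 878210 Ω.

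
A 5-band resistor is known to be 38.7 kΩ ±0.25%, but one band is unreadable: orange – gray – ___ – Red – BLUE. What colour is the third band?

38700 Ω = 387 × 10^2.
The third band gives digit 7 of the significand, and 7 is violet.

violet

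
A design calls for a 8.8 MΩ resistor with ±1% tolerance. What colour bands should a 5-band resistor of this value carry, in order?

grey, grey, black, yellow, brown

8800000 Ω = 880 × 10^4.
8 → grey
8 → grey
0 → black
Multiplier 10^4 → yellow.
±1% tolerance → brown.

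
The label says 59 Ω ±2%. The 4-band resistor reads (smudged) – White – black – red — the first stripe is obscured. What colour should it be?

green

59 Ω = 59 × 10^0.
The first band gives digit 5 of the significand, and 5 is green.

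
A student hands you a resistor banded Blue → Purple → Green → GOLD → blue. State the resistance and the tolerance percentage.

Blue → 6 (first significant figure)
Violet → 7 (second significant figure)
Green → 5 (third significant figure)
Gold → ×0.1 multiplier
Blue → ±0.25% tolerance
675 × 0.1 = 67.5 Ω

67.5 Ω ±0.25%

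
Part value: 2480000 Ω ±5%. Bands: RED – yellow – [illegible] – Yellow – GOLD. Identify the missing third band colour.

grey

2480000 Ω = 248 × 10^4.
The third band gives digit 8 of the significand, and 8 is grey.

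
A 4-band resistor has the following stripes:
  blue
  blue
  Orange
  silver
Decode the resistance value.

Blue → 6 (first significant figure)
Blue → 6 (second significant figure)
Orange → ×10^3 multiplier
66 × 1000 = 66000 Ω

66000 Ω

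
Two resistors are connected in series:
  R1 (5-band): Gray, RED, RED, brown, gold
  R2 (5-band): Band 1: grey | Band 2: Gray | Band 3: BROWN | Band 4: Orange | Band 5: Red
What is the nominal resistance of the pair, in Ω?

R1: grey, red, red → 822; brown ×10 → 8220 Ω.
R2: grey, grey, brown → 881; orange ×10^3 → 881000 Ω.
Series: 8220 + 881000 = 889220 Ω.

889220 Ω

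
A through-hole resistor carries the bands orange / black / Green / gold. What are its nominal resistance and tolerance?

3000000 Ω ±5%

Orange → 3 (first significant figure)
Black → 0 (second significant figure)
Green → ×10^5 multiplier
Gold → ±5% tolerance
30 × 100000 = 3000000 Ω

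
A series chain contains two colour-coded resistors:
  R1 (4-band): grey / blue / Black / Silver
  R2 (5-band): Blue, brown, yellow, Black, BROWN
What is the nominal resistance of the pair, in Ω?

700 Ω

R1: grey, blue → 86; black ×1 → 86 Ω.
R2: blue, brown, yellow → 614; black ×1 → 614 Ω.
Series: 86 + 614 = 700 Ω.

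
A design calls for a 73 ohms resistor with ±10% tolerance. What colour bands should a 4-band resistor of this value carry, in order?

violet, orange, black, silver

73 Ω = 73 × 10^0.
7 → violet
3 → orange
Multiplier 10^0 → black.
±10% tolerance → silver.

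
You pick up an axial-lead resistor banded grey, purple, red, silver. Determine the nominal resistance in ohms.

Grey → 8 (first significant figure)
Violet → 7 (second significant figure)
Red → ×10^2 multiplier
87 × 100 = 8700 Ω

8700 Ω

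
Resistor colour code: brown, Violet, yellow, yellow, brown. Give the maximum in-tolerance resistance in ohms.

Brown → 1 (first significant figure)
Violet → 7 (second significant figure)
Yellow → 4 (third significant figure)
Yellow → ×10^4 multiplier
Brown → ±1% tolerance
174 × 10000 = 1740000 Ω
Maximum = 1740000 × (1 + 1/100) = 1757400 Ω.

1757400 Ω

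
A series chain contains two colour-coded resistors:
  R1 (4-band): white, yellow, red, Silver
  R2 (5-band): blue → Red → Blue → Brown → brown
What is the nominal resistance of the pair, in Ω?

15660 Ω

R1: white, yellow → 94; red ×10^2 → 9400 Ω.
R2: blue, red, blue → 626; brown ×10 → 6260 Ω.
Series: 9400 + 6260 = 15660 Ω.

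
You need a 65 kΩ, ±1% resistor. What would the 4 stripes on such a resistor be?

65000 Ω = 65 × 10^3.
6 → blue
5 → green
Multiplier 10^3 → orange.
±1% tolerance → brown.

blue, green, orange, brown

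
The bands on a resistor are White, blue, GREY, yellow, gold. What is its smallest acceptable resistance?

White → 9 (first significant figure)
Blue → 6 (second significant figure)
Grey → 8 (third significant figure)
Yellow → ×10^4 multiplier
Gold → ±5% tolerance
968 × 10000 = 9680000 Ω
Smallest = 9680000 × (1 − 5/100) = 9196000 Ω.

9196000 Ω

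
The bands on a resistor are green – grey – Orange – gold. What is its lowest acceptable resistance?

Green → 5 (first significant figure)
Grey → 8 (second significant figure)
Orange → ×10^3 multiplier
Gold → ±5% tolerance
58 × 1000 = 58000 Ω
Lowest = 58000 × (1 − 5/100) = 55100 Ω.

55100 Ω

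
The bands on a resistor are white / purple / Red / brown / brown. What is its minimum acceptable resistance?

9622.8 Ω

White → 9 (first significant figure)
Violet → 7 (second significant figure)
Red → 2 (third significant figure)
Brown → ×10 multiplier
Brown → ±1% tolerance
972 × 10 = 9720 Ω
Minimum = 9720 × (1 − 1/100) = 9622.8 Ω.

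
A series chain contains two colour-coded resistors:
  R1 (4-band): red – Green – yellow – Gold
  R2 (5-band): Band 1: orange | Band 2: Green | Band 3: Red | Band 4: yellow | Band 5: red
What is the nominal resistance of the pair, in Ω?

R1: red, green → 25; yellow ×10^4 → 250000 Ω.
R2: orange, green, red → 352; yellow ×10^4 → 3520000 Ω.
Series: 250000 + 3520000 = 3770000 Ω.

3770000 Ω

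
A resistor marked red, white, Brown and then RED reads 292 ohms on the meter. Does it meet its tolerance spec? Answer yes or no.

yes

Red → 2 (first significant figure)
White → 9 (second significant figure)
Brown → ×10 multiplier
Red → ±2% tolerance
29 × 10 = 290 Ω
Allowed range: 284.2 Ω to 295.8 Ω.
292 ohms lies inside that range.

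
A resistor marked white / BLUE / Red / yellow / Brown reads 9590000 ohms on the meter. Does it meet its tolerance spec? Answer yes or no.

yes

White → 9 (first significant figure)
Blue → 6 (second significant figure)
Red → 2 (third significant figure)
Yellow → ×10^4 multiplier
Brown → ±1% tolerance
962 × 10000 = 9620000 Ω
Allowed range: 9523800 Ω to 9716200 Ω.
9590000 ohms lies inside that range.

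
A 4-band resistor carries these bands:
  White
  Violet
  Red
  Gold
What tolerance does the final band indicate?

The last band, gold, is the tolerance band.
Gold corresponds to ±5%.

±5%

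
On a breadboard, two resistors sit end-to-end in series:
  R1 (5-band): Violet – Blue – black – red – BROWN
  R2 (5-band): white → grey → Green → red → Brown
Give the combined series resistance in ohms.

R1: violet, blue, black → 760; red ×10^2 → 76000 Ω.
R2: white, grey, green → 985; red ×10^2 → 98500 Ω.
Series: 76000 + 98500 = 174500 Ω.

174500 Ω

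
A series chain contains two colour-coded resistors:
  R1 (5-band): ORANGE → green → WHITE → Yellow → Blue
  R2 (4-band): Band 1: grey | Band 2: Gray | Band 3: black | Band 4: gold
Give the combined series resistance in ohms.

R1: orange, green, white → 359; yellow ×10^4 → 3590000 Ω.
R2: grey, grey → 88; black ×1 → 88 Ω.
Series: 3590000 + 88 = 3590088 Ω.

3590088 Ω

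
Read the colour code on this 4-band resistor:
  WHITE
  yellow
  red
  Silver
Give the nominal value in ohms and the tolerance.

White → 9 (first significant figure)
Yellow → 4 (second significant figure)
Red → ×10^2 multiplier
Silver → ±10% tolerance
94 × 100 = 9400 Ω

9400 Ω ±10%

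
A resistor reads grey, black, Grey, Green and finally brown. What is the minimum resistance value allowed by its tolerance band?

Grey → 8 (first significant figure)
Black → 0 (second significant figure)
Grey → 8 (third significant figure)
Green → ×10^5 multiplier
Brown → ±1% tolerance
808 × 100000 = 80800000 Ω
Minimum = 80800000 × (1 − 1/100) = 79992000 Ω.

79992000 Ω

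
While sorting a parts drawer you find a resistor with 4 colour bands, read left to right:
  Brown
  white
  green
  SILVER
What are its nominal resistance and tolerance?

1900000 Ω ±10%

Brown → 1 (first significant figure)
White → 9 (second significant figure)
Green → ×10^5 multiplier
Silver → ±10% tolerance
19 × 100000 = 1900000 Ω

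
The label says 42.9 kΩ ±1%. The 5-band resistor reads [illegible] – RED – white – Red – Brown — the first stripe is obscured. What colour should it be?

42900 Ω = 429 × 10^2.
The first band gives digit 4 of the significand, and 4 is yellow.

yellow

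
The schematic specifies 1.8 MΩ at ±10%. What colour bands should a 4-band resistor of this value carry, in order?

brown, grey, green, silver

1800000 Ω = 18 × 10^5.
1 → brown
8 → grey
Multiplier 10^5 → green.
±10% tolerance → silver.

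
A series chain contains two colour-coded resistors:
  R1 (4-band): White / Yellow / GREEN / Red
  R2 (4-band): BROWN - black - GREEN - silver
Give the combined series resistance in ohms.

10400000 Ω

R1: white, yellow → 94; green ×10^5 → 9400000 Ω.
R2: brown, black → 10; green ×10^5 → 1000000 Ω.
Series: 9400000 + 1000000 = 10400000 Ω.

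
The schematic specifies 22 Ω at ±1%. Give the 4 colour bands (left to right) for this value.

22 Ω = 22 × 10^0.
2 → red
2 → red
Multiplier 10^0 → black.
±1% tolerance → brown.

red, red, black, brown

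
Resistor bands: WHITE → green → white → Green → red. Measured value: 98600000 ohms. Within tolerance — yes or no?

no

White → 9 (first significant figure)
Green → 5 (second significant figure)
White → 9 (third significant figure)
Green → ×10^5 multiplier
Red → ±2% tolerance
959 × 100000 = 95900000 Ω
Allowed range: 93982000 Ω to 97818000 Ω.
98600000 ohms lies outside that range.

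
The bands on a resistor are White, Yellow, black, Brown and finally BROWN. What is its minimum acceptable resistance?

White → 9 (first significant figure)
Yellow → 4 (second significant figure)
Black → 0 (third significant figure)
Brown → ×10 multiplier
Brown → ±1% tolerance
940 × 10 = 9400 Ω
Minimum = 9400 × (1 − 1/100) = 9306 Ω.

9306 Ω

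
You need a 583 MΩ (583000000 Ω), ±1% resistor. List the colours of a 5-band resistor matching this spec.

green, grey, orange, blue, brown

583000000 Ω = 583 × 10^6.
5 → green
8 → grey
3 → orange
Multiplier 10^6 → blue.
±1% tolerance → brown.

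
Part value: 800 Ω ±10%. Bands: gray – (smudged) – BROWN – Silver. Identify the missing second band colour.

800 Ω = 80 × 10^1.
The second band gives digit 0 of the significand, and 0 is black.

black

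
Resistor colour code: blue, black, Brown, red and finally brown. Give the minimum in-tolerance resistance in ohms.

Blue → 6 (first significant figure)
Black → 0 (second significant figure)
Brown → 1 (third significant figure)
Red → ×10^2 multiplier
Brown → ±1% tolerance
601 × 100 = 60100 Ω
Minimum = 60100 × (1 − 1/100) = 59499 Ω.

59499 Ω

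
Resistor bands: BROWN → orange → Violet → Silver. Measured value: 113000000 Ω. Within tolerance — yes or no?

no

Brown → 1 (first significant figure)
Orange → 3 (second significant figure)
Violet → ×10^7 multiplier
Silver → ±10% tolerance
13 × 10000000 = 130000000 Ω
Allowed range: 117000000 Ω to 143000000 Ω.
113000000 Ω lies outside that range.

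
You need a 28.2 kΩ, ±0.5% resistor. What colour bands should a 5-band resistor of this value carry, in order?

28200 Ω = 282 × 10^2.
2 → red
8 → grey
2 → red
Multiplier 10^2 → red.
±0.5% tolerance → green.

red, grey, red, red, green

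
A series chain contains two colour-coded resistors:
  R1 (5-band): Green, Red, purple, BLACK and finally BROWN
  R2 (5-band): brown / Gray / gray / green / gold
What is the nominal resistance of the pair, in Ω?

18800527 Ω

R1: green, red, violet → 527; black ×1 → 527 Ω.
R2: brown, grey, grey → 188; green ×10^5 → 18800000 Ω.
Series: 527 + 18800000 = 18800527 Ω.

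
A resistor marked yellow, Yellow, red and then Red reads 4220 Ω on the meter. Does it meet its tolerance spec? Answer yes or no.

no

Yellow → 4 (first significant figure)
Yellow → 4 (second significant figure)
Red → ×10^2 multiplier
Red → ±2% tolerance
44 × 100 = 4400 Ω
Allowed range: 4312 Ω to 4488 Ω.
4220 Ω lies outside that range.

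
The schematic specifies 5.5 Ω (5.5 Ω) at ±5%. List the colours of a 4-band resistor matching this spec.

5.5 Ω = 55 × 10^-1.
5 → green
5 → green
Multiplier 10^-1 → gold.
±5% tolerance → gold.

green, green, gold, gold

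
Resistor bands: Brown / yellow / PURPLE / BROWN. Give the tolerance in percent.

The last band, brown, is the tolerance band.
Brown corresponds to ±1%.

±1%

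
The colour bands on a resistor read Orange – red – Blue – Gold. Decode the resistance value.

32000000 Ω

Orange → 3 (first significant figure)
Red → 2 (second significant figure)
Blue → ×10^6 multiplier
32 × 1000000 = 32000000 Ω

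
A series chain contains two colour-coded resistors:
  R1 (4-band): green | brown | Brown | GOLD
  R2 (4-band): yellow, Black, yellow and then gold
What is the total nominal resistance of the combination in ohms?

400510 Ω

R1: green, brown → 51; brown ×10 → 510 Ω.
R2: yellow, black → 40; yellow ×10^4 → 400000 Ω.
Series: 510 + 400000 = 400510 Ω.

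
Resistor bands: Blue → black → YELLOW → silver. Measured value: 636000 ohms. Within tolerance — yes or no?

yes

Blue → 6 (first significant figure)
Black → 0 (second significant figure)
Yellow → ×10^4 multiplier
Silver → ±10% tolerance
60 × 10000 = 600000 Ω
Allowed range: 540000 Ω to 660000 Ω.
636000 ohms lies inside that range.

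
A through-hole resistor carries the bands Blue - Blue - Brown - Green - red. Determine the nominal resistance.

66100000 Ω

Blue → 6 (first significant figure)
Blue → 6 (second significant figure)
Brown → 1 (third significant figure)
Green → ×10^5 multiplier
661 × 100000 = 66100000 Ω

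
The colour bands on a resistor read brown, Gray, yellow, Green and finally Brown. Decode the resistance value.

18400000 Ω

Brown → 1 (first significant figure)
Grey → 8 (second significant figure)
Yellow → 4 (third significant figure)
Green → ×10^5 multiplier
184 × 100000 = 18400000 Ω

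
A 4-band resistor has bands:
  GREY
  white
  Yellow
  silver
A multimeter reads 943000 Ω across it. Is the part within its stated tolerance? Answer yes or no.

Grey → 8 (first significant figure)
White → 9 (second significant figure)
Yellow → ×10^4 multiplier
Silver → ±10% tolerance
89 × 10000 = 890000 Ω
Allowed range: 801000 Ω to 979000 Ω.
943000 Ω lies inside that range.

yes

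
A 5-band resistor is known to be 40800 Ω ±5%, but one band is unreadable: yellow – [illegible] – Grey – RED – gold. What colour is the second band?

40800 Ω = 408 × 10^2.
The second band gives digit 0 of the significand, and 0 is black.

black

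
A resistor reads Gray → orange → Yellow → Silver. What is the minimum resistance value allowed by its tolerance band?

Grey → 8 (first significant figure)
Orange → 3 (second significant figure)
Yellow → ×10^4 multiplier
Silver → ±10% tolerance
83 × 10000 = 830000 Ω
Minimum = 830000 × (1 − 10/100) = 747000 Ω.

747000 Ω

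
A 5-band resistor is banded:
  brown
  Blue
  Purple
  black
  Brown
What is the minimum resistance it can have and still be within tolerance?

Brown → 1 (first significant figure)
Blue → 6 (second significant figure)
Violet → 7 (third significant figure)
Black → ×1 multiplier
Brown → ±1% tolerance
167 × 1 = 167 Ω
Minimum = 167 × (1 − 1/100) = 165.33 Ω.

165.33 Ω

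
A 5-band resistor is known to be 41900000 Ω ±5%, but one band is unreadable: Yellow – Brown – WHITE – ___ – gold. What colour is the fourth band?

green

41900000 Ω = 419 × 10^5.
The fourth band is the multiplier, 10^5, which is green.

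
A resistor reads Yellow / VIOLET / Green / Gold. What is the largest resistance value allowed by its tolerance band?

4935000 Ω

Yellow → 4 (first significant figure)
Violet → 7 (second significant figure)
Green → ×10^5 multiplier
Gold → ±5% tolerance
47 × 100000 = 4700000 Ω
Largest = 4700000 × (1 + 5/100) = 4935000 Ω.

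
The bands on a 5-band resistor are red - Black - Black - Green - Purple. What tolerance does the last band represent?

The last band, violet, is the tolerance band.
Violet corresponds to ±0.1%.

±0.1%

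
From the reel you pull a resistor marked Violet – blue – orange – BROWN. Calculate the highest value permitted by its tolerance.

Violet → 7 (first significant figure)
Blue → 6 (second significant figure)
Orange → ×10^3 multiplier
Brown → ±1% tolerance
76 × 1000 = 76000 Ω
Highest = 76000 × (1 + 1/100) = 76760 Ω.

76760 Ω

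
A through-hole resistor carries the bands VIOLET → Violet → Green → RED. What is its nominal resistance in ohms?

Violet → 7 (first significant figure)
Violet → 7 (second significant figure)
Green → ×10^5 multiplier
77 × 100000 = 7700000 Ω

7700000 Ω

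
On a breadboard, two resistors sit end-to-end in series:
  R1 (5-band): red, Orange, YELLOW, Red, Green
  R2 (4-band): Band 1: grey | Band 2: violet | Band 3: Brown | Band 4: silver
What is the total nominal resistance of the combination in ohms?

R1: red, orange, yellow → 234; red ×10^2 → 23400 Ω.
R2: grey, violet → 87; brown ×10 → 870 Ω.
Series: 23400 + 870 = 24270 Ω.

24270 Ω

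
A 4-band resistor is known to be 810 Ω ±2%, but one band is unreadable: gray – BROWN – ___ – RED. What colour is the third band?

810 Ω = 81 × 10^1.
The third band is the multiplier, 10^1, which is brown.

brown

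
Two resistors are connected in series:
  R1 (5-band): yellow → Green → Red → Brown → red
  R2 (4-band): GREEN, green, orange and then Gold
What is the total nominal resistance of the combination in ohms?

59520 Ω

R1: yellow, green, red → 452; brown ×10 → 4520 Ω.
R2: green, green → 55; orange ×10^3 → 55000 Ω.
Series: 4520 + 55000 = 59520 Ω.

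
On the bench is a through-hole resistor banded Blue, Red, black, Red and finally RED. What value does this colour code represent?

62000 Ω

Blue → 6 (first significant figure)
Red → 2 (second significant figure)
Black → 0 (third significant figure)
Red → ×10^2 multiplier
620 × 100 = 62000 Ω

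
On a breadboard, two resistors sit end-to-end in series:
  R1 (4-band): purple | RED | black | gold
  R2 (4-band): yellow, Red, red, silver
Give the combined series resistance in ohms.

R1: violet, red → 72; black ×1 → 72 Ω.
R2: yellow, red → 42; red ×10^2 → 4200 Ω.
Series: 72 + 4200 = 4272 Ω.

4272 Ω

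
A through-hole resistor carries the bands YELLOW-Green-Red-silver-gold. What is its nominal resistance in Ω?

4.52 Ω

Yellow → 4 (first significant figure)
Green → 5 (second significant figure)
Red → 2 (third significant figure)
Silver → ×0.01 multiplier
452 × 0.01 = 4.52 Ω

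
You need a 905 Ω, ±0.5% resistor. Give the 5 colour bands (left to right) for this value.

905 Ω = 905 × 10^0.
9 → white
0 → black
5 → green
Multiplier 10^0 → black.
±0.5% tolerance → green.

white, black, green, black, green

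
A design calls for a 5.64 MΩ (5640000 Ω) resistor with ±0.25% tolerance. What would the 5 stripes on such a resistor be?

5640000 Ω = 564 × 10^4.
5 → green
6 → blue
4 → yellow
Multiplier 10^4 → yellow.
±0.25% tolerance → blue.

green, blue, yellow, yellow, blue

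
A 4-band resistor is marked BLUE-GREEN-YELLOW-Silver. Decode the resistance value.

Blue → 6 (first significant figure)
Green → 5 (second significant figure)
Yellow → ×10^4 multiplier
65 × 10000 = 650000 Ω

650000 Ω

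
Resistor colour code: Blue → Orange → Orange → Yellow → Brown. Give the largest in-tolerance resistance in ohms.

6393300 Ω

Blue → 6 (first significant figure)
Orange → 3 (second significant figure)
Orange → 3 (third significant figure)
Yellow → ×10^4 multiplier
Brown → ±1% tolerance
633 × 10000 = 6330000 Ω
Largest = 6330000 × (1 + 1/100) = 6393300 Ω.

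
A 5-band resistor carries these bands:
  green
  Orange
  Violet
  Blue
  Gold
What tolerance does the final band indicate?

The last band, gold, is the tolerance band.
Gold corresponds to ±5%.

±5%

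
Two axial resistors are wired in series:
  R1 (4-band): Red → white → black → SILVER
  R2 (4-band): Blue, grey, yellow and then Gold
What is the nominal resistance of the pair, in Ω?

680029 Ω

R1: red, white → 29; black ×1 → 29 Ω.
R2: blue, grey → 68; yellow ×10^4 → 680000 Ω.
Series: 29 + 680000 = 680029 Ω.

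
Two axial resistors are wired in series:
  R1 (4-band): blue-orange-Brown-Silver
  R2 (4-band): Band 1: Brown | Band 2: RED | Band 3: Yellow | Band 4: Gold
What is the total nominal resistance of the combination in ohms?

R1: blue, orange → 63; brown ×10 → 630 Ω.
R2: brown, red → 12; yellow ×10^4 → 120000 Ω.
Series: 630 + 120000 = 120630 Ω.

120630 Ω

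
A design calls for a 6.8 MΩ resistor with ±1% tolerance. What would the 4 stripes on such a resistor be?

blue, grey, green, brown

6800000 Ω = 68 × 10^5.
6 → blue
8 → grey
Multiplier 10^5 → green.
±1% tolerance → brown.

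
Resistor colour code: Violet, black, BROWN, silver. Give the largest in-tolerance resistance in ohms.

Violet → 7 (first significant figure)
Black → 0 (second significant figure)
Brown → ×10 multiplier
Silver → ±10% tolerance
70 × 10 = 700 Ω
Largest = 700 × (1 + 10/100) = 770 Ω.

770 Ω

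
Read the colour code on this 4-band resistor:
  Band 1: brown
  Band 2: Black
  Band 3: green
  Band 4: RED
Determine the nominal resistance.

1000000 Ω

Brown → 1 (first significant figure)
Black → 0 (second significant figure)
Green → ×10^5 multiplier
10 × 100000 = 1000000 Ω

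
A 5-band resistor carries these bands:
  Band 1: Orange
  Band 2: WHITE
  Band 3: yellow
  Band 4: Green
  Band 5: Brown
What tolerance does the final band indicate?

The last band, brown, is the tolerance band.
Brown corresponds to ±1%.

±1%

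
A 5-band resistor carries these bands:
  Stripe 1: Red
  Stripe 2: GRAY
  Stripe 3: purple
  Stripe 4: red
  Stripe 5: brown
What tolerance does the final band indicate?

±1%

The last band, brown, is the tolerance band.
Brown corresponds to ±1%.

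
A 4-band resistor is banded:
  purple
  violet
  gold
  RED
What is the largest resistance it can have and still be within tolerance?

7.854 Ω

Violet → 7 (first significant figure)
Violet → 7 (second significant figure)
Gold → ×0.1 multiplier
Red → ±2% tolerance
77 × 0.1 = 7.7 Ω
Largest = 7.7 × (1 + 2/100) = 7.854 Ω.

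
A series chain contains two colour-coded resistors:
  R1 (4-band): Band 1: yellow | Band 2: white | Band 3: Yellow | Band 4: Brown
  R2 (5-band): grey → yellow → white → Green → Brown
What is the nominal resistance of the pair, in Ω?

85390000 Ω

R1: yellow, white → 49; yellow ×10^4 → 490000 Ω.
R2: grey, yellow, white → 849; green ×10^5 → 84900000 Ω.
Series: 490000 + 84900000 = 85390000 Ω.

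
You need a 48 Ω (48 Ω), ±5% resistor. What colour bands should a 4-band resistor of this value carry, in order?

yellow, grey, black, gold

48 Ω = 48 × 10^0.
4 → yellow
8 → grey
Multiplier 10^0 → black.
±5% tolerance → gold.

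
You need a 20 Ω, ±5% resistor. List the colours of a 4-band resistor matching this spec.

20 Ω = 20 × 10^0.
2 → red
0 → black
Multiplier 10^0 → black.
±5% tolerance → gold.

red, black, black, gold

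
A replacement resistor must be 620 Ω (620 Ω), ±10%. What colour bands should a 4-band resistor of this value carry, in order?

620 Ω = 62 × 10^1.
6 → blue
2 → red
Multiplier 10^1 → brown.
±10% tolerance → silver.

blue, red, brown, silver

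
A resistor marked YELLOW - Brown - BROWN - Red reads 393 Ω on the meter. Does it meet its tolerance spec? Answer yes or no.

no

Yellow → 4 (first significant figure)
Brown → 1 (second significant figure)
Brown → ×10 multiplier
Red → ±2% tolerance
41 × 10 = 410 Ω
Allowed range: 401.8 Ω to 418.2 Ω.
393 Ω lies outside that range.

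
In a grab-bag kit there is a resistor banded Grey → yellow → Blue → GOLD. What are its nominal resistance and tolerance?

84000000 Ω ±5%

Grey → 8 (first significant figure)
Yellow → 4 (second significant figure)
Blue → ×10^6 multiplier
Gold → ±5% tolerance
84 × 1000000 = 84000000 Ω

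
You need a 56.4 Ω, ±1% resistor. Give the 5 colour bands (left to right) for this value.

green, blue, yellow, gold, brown

56.4 Ω = 564 × 10^-1.
5 → green
6 → blue
4 → yellow
Multiplier 10^-1 → gold.
±1% tolerance → brown.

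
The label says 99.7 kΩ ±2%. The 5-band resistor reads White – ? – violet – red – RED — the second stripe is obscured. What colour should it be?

99700 Ω = 997 × 10^2.
The second band gives digit 9 of the significand, and 9 is white.

white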